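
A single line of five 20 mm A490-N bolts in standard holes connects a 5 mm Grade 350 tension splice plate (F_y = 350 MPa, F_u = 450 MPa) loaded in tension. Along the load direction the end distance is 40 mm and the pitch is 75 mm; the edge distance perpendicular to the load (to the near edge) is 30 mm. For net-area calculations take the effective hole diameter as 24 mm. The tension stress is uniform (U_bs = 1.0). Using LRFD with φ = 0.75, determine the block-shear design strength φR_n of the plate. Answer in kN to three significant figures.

265 kN

Shear plane L_v = 40 + 4·75 = 340 mm; A_gv = 340 × 5 = 1700 mm².
A_nv = (340 − 4.5·24) × 5 = 1160 mm².
A_nt = (30 − 0.5·24) × 5 = 90 mm².
0.6 F_u A_nv = 313.2 kN; 0.6 F_y A_gv = 357 kN → shear rupture governs the shear term.
R_n = 313.2 + 1.0 × 450 × 90 / 1000 = 353.7 kN.
Design strength φR_n = 0.75 × 353.7 = 265 kN.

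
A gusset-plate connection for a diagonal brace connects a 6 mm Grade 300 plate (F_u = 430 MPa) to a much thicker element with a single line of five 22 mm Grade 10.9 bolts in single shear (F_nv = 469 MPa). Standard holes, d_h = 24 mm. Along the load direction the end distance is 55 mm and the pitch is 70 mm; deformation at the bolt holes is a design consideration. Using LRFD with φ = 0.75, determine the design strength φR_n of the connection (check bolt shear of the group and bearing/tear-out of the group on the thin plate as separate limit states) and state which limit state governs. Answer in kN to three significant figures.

509 kN (bearing governs)

Bolt shear: A_b = π·22²/4 = 380.1 mm²; R_n = 469 × 380.1 × 5 × 1 / 1000 = 891.4 kN → 0.75 × 891.4 = 669 kN.
Bearing (1.2 l_c t F_u ≤ 2.4 d t F_u): upper limit = 2.4·22·6·430 / 1000 = 136.2 kN.
  Edge l_c = 55 − 24/2 = 43 → r_n = 133.1 kN; interior l_c = 70 − 24 = 46 → r_n = 136.2 kN.
  R_n,bearing = 1·133.1 + 4·136.2 = 678 kN → 0.75 × 678 = 509 kN.
Bearing governs: 509 kN.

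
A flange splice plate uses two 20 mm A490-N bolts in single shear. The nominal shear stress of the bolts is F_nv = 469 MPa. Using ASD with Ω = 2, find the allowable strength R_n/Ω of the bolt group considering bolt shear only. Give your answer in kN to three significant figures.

147 kN

A_b = π × 20² / 4 = 314.2 mm².
R_n = F_nv · A_b · n · n_s = 469 × 314.2 × 2 × 1 / 1000 = 294.7 kN.
Allowable strength R_n/Ω = 294.7 / 2 = 147 kN.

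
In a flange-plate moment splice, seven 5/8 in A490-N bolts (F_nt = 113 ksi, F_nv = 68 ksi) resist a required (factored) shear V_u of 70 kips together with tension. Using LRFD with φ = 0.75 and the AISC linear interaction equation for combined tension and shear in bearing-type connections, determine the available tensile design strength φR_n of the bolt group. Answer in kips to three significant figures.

A_b = π·0.625²/4 = 0.3068 in²; f_rv = 70 / (7 × 0.3068) = 32.59 ksi.
F'_nt = 1.3 F_nt − (F_nt / φF_nv) f_rv = 1.3·113 − (113/(0.75·68))·32.59 = 74.68 ksi, capped at F_nt → F'_nt = 74.68 ksi.
R_n = F'_nt · A_b · n = 74.68 × 0.3068 × 7 = 160.4 kips.
Design strength φR_n = 0.75 × 160.4 = 120 kips.

120 kips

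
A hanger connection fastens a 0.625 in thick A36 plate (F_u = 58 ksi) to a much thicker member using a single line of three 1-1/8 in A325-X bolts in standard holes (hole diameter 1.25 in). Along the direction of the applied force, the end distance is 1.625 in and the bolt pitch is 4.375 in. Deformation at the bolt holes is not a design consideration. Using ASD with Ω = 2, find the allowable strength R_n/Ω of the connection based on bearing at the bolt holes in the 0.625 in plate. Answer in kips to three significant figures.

Per bolt r_n = 1.5 l_c t F_u ≤ 3.0 d t F_u; upper limit = 3.0 × 1.125 × 0.625 × 58 = 122.3 kips.
Edge bolt: l_c = 1.625 − 1.25/2 = 1 in → 1.5 × 1 × 0.625 × 58 = 54.38 → r_n = 54.38 kips.
Interior bolts: l_c = 4.375 − 1.25 = 3.125 in → 1.5 × 3.125 × 0.625 × 58 = 169.9 → r_n = 122.3 kips.
R_n = 1 × 54.38 + 2 × 122.3 = 299.1 kips.
Allowable strength R_n/Ω = 299.1 / 2 = 150 kips.

150 kips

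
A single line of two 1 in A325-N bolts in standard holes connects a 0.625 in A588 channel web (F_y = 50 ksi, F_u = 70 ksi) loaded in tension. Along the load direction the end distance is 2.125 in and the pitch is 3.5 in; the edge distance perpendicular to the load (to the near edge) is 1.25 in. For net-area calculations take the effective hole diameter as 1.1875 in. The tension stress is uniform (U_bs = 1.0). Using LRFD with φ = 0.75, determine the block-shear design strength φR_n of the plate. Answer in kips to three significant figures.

97.2 kips

Shear plane L_v = 2.125 + 1·3.5 = 5.625 in; A_gv = 5.625 × 0.625 = 3.516 in².
A_nv = (5.625 − 1.5·1.1875) × 0.625 = 2.402 in².
A_nt = (1.25 − 0.5·1.1875) × 0.625 = 0.4102 in².
0.6 F_u A_nv = 100.9 kips; 0.6 F_y A_gv = 105.5 kips → shear rupture governs the shear term.
R_n = 100.9 + 1.0 × 70 × 0.4102 = 129.6 kips.
Design strength φR_n = 0.75 × 129.6 = 97.2 kips.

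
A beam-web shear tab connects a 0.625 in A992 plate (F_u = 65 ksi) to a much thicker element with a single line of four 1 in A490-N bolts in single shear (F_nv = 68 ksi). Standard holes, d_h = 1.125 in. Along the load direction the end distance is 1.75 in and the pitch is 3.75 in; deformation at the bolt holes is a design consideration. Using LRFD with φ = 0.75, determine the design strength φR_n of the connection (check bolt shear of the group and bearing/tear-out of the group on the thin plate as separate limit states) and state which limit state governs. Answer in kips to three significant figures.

160 kips (bolt shear governs)

Bolt shear: A_b = π·1²/4 = 0.7854 in²; R_n = 68 × 0.7854 × 4 × 1 = 213.6 kips → 0.75 × 213.6 = 160 kips.
Bearing (1.2 l_c t F_u ≤ 2.4 d t F_u): upper limit = 2.4·1·0.625·65 = 97.5 kips.
  Edge l_c = 1.75 − 1.125/2 = 1.188 → r_n = 57.89 kips; interior l_c = 3.75 − 1.125 = 2.625 → r_n = 97.5 kips.
  R_n,bearing = 1·57.89 + 3·97.5 = 350.4 kips → 0.75 × 350.4 = 263 kips.
Bolt shear governs: 160 kips.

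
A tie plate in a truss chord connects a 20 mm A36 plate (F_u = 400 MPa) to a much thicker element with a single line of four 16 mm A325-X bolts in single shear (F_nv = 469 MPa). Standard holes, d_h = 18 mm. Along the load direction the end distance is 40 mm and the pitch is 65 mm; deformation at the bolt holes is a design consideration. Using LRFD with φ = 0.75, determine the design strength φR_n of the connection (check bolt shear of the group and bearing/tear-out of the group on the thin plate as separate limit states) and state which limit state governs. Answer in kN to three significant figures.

283 kN (bolt shear governs)

Bolt shear: A_b = π·16²/4 = 201.1 mm²; R_n = 469 × 201.1 × 4 × 1 / 1000 = 377.2 kN → 0.75 × 377.2 = 283 kN.
Bearing (1.2 l_c t F_u ≤ 2.4 d t F_u): upper limit = 2.4·16·20·400 / 1000 = 307.2 kN.
  Edge l_c = 40 − 18/2 = 31 → r_n = 297.6 kN; interior l_c = 65 − 18 = 47 → r_n = 307.2 kN.
  R_n,bearing = 1·297.6 + 3·307.2 = 1219 kN → 0.75 × 1219 = 914 kN.
Bolt shear governs: 283 kN.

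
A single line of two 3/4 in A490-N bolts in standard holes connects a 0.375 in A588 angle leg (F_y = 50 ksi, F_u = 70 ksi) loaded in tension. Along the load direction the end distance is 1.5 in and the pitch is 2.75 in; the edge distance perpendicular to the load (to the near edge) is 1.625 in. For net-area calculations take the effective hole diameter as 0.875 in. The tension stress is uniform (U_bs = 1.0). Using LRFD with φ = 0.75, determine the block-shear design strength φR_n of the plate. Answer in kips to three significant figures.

58.1 kips

Shear plane L_v = 1.5 + 1·2.75 = 4.25 in; A_gv = 4.25 × 0.375 = 1.594 in².
A_nv = (4.25 − 1.5·0.875) × 0.375 = 1.102 in².
A_nt = (1.625 − 0.5·0.875) × 0.375 = 0.4453 in².
0.6 F_u A_nv = 46.27 kips; 0.6 F_y A_gv = 47.81 kips → shear rupture governs the shear term.
R_n = 46.27 + 1.0 × 70 × 0.4453 = 77.44 kips.
Design strength φR_n = 0.75 × 77.44 = 58.1 kips.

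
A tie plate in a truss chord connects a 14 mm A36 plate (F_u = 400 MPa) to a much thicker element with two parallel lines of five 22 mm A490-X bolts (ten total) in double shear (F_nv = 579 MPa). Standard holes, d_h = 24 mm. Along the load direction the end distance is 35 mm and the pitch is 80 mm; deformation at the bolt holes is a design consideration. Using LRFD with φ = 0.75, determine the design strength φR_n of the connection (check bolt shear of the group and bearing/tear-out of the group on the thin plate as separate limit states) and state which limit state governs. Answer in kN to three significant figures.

2010 kN (bearing governs)

Bolt shear: A_b = π·22²/4 = 380.1 mm²; R_n = 579 × 380.1 × 10 × 2 / 1000 = 4402 kN → 0.75 × 4402 = 3300 kN.
Bearing (1.2 l_c t F_u ≤ 2.4 d t F_u): upper limit = 2.4·22·14·400 / 1000 = 295.7 kN.
  Edge l_c = 35 − 24/2 = 23 → r_n = 154.6 kN; interior l_c = 80 − 24 = 56 → r_n = 295.7 kN.
  R_n,bearing = 2·154.6 + 8·295.7 = 2675 kN → 0.75 × 2675 = 2010 kN.
Bearing governs: 2010 kN.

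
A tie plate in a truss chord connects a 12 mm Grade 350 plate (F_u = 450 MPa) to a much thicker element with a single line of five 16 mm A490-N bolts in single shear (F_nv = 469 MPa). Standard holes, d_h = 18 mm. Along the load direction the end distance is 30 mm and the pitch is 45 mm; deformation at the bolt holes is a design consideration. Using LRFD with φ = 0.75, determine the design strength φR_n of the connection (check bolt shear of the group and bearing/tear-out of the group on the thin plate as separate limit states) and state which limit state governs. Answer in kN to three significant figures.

354 kN (bolt shear governs)

Bolt shear: A_b = π·16²/4 = 201.1 mm²; R_n = 469 × 201.1 × 5 × 1 / 1000 = 471.5 kN → 0.75 × 471.5 = 354 kN.
Bearing (1.2 l_c t F_u ≤ 2.4 d t F_u): upper limit = 2.4·16·12·450 / 1000 = 207.4 kN.
  Edge l_c = 30 − 18/2 = 21 → r_n = 136.1 kN; interior l_c = 45 − 18 = 27 → r_n = 175 kN.
  R_n,bearing = 1·136.1 + 4·175 = 835.9 kN → 0.75 × 835.9 = 627 kN.
Bolt shear governs: 354 kN.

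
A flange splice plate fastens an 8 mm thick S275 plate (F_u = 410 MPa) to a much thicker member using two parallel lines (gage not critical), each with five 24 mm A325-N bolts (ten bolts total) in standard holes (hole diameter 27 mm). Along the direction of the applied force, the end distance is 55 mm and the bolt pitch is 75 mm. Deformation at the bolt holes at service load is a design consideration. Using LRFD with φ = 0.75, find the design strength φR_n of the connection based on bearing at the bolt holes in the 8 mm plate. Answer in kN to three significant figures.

Per bolt r_n = 1.2 l_c t F_u ≤ 2.4 d t F_u; upper limit = 2.4 × 24 × 8 × 410 / 1000 = 188.9 kN.
Edge bolt: l_c = 55 − 27/2 = 41.5 mm → 1.2 × 41.5 × 8 × 410 / 1000 = 163.3 → r_n = 163.3 kN.
Interior bolts: l_c = 75 − 27 = 48 mm → 1.2 × 48 × 8 × 410 / 1000 = 188.9 → r_n = 188.9 kN.
R_n = 2 × 163.3 + 8 × 188.9 = 1838 kN.
Design strength φR_n = 0.75 × 1838 = 1380 kN.

1380 kN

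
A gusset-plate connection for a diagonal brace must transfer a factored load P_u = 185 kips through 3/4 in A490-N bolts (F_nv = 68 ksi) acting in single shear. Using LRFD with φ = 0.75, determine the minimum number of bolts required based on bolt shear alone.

A_b = π·0.75²/4 = 0.4418 in².
Per-bolt design strength φR_n = 0.75 × 68 × 0.4418 × 1 = 22.53 kips.
n ≥ 185 / 22.53 = 8.211 → use 9 bolts.

9 bolts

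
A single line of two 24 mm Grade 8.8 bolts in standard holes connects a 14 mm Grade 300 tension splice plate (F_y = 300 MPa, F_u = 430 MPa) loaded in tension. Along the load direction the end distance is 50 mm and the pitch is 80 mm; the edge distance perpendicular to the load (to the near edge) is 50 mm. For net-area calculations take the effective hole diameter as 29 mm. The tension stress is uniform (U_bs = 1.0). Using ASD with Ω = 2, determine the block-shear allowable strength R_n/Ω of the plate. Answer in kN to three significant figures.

263 kN

Shear plane L_v = 50 + 1·80 = 130 mm; A_gv = 130 × 14 = 1820 mm².
A_nv = (130 − 1.5·29) × 14 = 1211 mm².
A_nt = (50 − 0.5·29) × 14 = 497 mm².
0.6 F_u A_nv = 312.4 kN; 0.6 F_y A_gv = 327.6 kN → shear rupture governs the shear term.
R_n = 312.4 + 1.0 × 430 × 497 / 1000 = 526.1 kN.
Allowable strength R_n/Ω = 526.1 / 2 = 263 kN.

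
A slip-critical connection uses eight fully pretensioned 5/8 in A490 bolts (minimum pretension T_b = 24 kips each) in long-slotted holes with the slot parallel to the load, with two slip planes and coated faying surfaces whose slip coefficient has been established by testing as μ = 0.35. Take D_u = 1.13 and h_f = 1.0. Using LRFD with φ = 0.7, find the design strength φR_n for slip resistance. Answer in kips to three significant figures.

106 kips

R_n = μ · D_u · h_f · T_b · n_s · n_b = 0.35 × 1.13 × 1.0 × 24 × 2 × 8 = 151.9 kips.
Design strength φR_n = 0.7 × 151.9 = 106 kips.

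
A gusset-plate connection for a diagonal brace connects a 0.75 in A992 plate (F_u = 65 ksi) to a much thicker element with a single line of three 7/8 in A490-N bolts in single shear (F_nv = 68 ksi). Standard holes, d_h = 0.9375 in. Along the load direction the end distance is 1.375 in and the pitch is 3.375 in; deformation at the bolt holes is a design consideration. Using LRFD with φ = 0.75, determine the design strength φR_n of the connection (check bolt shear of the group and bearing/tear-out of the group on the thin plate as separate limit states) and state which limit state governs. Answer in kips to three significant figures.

Bolt shear: A_b = π·0.875²/4 = 0.6013 in²; R_n = 68 × 0.6013 × 3 × 1 = 122.7 kips → 0.75 × 122.7 = 92 kips.
Bearing (1.2 l_c t F_u ≤ 2.4 d t F_u): upper limit = 2.4·0.875·0.75·65 = 102.4 kips.
  Edge l_c = 1.375 − 0.9375/2 = 0.9062 → r_n = 53.02 kips; interior l_c = 3.375 − 0.9375 = 2.438 → r_n = 102.4 kips.
  R_n,bearing = 1·53.02 + 2·102.4 = 257.8 kips → 0.75 × 257.8 = 193 kips.
Bolt shear governs: 92 kips.

92 kips (bolt shear governs)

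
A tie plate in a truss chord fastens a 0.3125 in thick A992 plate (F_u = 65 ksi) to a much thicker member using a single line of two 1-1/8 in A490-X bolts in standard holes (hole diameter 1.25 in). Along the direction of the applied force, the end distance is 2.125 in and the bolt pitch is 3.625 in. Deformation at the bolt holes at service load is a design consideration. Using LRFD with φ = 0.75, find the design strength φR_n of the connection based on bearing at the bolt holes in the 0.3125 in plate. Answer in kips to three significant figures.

Per bolt r_n = 1.2 l_c t F_u ≤ 2.4 d t F_u; upper limit = 2.4 × 1.125 × 0.3125 × 65 = 54.84 kips.
Edge bolt: l_c = 2.125 − 1.25/2 = 1.5 in → 1.2 × 1.5 × 0.3125 × 65 = 36.56 → r_n = 36.56 kips.
Interior bolts: l_c = 3.625 − 1.25 = 2.375 in → 1.2 × 2.375 × 0.3125 × 65 = 57.89 → r_n = 54.84 kips.
R_n = 1 × 36.56 + 1 × 54.84 = 91.41 kips.
Design strength φR_n = 0.75 × 91.41 = 68.6 kips.

68.6 kips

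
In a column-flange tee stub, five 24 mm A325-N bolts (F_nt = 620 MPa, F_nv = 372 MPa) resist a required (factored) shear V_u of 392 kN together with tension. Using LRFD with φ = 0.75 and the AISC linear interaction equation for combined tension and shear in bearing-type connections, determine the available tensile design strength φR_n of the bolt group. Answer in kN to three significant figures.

A_b = π·24²/4 = 452.4 mm²; f_rv = 392 × 1000 / (5 × 452.4) = 173.3 MPa.
F'_nt = 1.3 F_nt − (F_nt / φF_nv) f_rv = 1.3·620 − (620/(0.75·372))·173.3 = 420.9 MPa, capped at F_nt → F'_nt = 420.9 MPa.
R_n = F'_nt · A_b · n = 420.9 × 452.4 × 5 / 1000 = 952 kN.
Design strength φR_n = 0.75 × 952 = 714 kN.

714 kN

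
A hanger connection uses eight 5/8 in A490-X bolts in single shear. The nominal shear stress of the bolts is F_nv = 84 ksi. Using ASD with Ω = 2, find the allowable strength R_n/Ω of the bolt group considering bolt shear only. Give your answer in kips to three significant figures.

A_b = π × 0.625² / 4 = 0.3068 in².
R_n = F_nv · A_b · n · n_s = 84 × 0.3068 × 8 × 1 = 206.2 kips.
Allowable strength R_n/Ω = 206.2 / 2 = 103 kips.

103 kips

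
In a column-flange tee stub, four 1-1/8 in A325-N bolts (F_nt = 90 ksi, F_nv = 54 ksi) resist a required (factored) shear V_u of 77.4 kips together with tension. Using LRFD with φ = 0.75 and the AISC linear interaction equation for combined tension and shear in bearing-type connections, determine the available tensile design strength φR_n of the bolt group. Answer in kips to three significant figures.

220 kips

A_b = π·1.125²/4 = 0.994 in²; f_rv = 77.4 / (4 × 0.994) = 19.47 ksi.
F'_nt = 1.3 F_nt − (F_nt / φF_nv) f_rv = 1.3·90 − (90/(0.75·54))·19.47 = 73.74 ksi, capped at F_nt → F'_nt = 73.74 ksi.
R_n = F'_nt · A_b · n = 73.74 × 0.994 × 4 = 293.2 kips.
Design strength φR_n = 0.75 × 293.2 = 220 kips.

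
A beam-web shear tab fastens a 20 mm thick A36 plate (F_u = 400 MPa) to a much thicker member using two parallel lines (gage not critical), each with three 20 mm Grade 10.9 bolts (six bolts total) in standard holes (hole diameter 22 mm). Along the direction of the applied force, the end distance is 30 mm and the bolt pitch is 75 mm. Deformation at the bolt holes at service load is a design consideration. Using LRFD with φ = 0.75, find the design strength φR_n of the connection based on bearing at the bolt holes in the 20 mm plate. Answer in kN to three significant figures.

Per bolt r_n = 1.2 l_c t F_u ≤ 2.4 d t F_u; upper limit = 2.4 × 20 × 20 × 400 / 1000 = 384 kN.
Edge bolt: l_c = 30 − 22/2 = 19 mm → 1.2 × 19 × 20 × 400 / 1000 = 182.4 → r_n = 182.4 kN.
Interior bolts: l_c = 75 − 22 = 53 mm → 1.2 × 53 × 20 × 400 / 1000 = 508.8 → r_n = 384 kN.
R_n = 2 × 182.4 + 4 × 384 = 1901 kN.
Design strength φR_n = 0.75 × 1901 = 1430 kN.

1430 kN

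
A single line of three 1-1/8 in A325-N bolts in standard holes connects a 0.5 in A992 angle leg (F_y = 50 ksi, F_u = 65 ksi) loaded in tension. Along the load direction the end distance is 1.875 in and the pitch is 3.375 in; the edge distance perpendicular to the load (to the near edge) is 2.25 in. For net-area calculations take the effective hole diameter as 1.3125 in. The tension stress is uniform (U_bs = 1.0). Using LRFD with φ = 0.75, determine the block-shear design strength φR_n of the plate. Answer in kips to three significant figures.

Shear plane L_v = 1.875 + 2·3.375 = 8.625 in; A_gv = 8.625 × 0.5 = 4.312 in².
A_nv = (8.625 − 2.5·1.3125) × 0.5 = 2.672 in².
A_nt = (2.25 − 0.5·1.3125) × 0.5 = 0.7969 in².
0.6 F_u A_nv = 104.2 kips; 0.6 F_y A_gv = 129.4 kips → shear rupture governs the shear term.
R_n = 104.2 + 1.0 × 65 × 0.7969 = 156 kips.
Design strength φR_n = 0.75 × 156 = 117 kips.

117 kips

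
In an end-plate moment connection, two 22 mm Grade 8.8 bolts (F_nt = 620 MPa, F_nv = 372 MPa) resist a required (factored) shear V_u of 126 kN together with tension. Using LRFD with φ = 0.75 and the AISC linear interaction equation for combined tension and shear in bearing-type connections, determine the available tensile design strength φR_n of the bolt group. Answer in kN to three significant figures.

250 kN

A_b = π·22²/4 = 380.1 mm²; f_rv = 126 × 1000 / (2 × 380.1) = 165.7 MPa.
F'_nt = 1.3 F_nt − (F_nt / φF_nv) f_rv = 1.3·620 − (620/(0.75·372))·165.7 = 437.7 MPa, capped at F_nt → F'_nt = 437.7 MPa.
R_n = F'_nt · A_b · n = 437.7 × 380.1 × 2 / 1000 = 332.8 kN.
Design strength φR_n = 0.75 × 332.8 = 250 kN.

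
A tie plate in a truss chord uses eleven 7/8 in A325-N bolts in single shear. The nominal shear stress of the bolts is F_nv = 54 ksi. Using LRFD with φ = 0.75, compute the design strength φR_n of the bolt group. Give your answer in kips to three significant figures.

A_b = π × 0.875² / 4 = 0.6013 in².
R_n = F_nv · A_b · n · n_s = 54 × 0.6013 × 11 × 1 = 357.2 kips.
Design strength φR_n = 0.75 × 357.2 = 268 kips.

268 kips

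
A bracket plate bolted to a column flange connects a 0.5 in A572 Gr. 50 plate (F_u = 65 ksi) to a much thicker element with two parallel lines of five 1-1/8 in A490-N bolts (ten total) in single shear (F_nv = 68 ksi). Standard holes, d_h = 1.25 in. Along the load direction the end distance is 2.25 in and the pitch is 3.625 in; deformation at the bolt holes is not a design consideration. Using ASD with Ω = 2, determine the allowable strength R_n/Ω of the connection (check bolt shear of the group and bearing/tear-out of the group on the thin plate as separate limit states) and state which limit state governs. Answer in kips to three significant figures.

Bolt shear: A_b = π·1.125²/4 = 0.994 in²; R_n = 68 × 0.994 × 10 × 1 = 675.9 kips → 675.9 / 2 = 338 kips.
Bearing (1.5 l_c t F_u ≤ 3.0 d t F_u): upper limit = 3.0·1.125·0.5·65 = 109.7 kips.
  Edge l_c = 2.25 − 1.25/2 = 1.625 → r_n = 79.22 kips; interior l_c = 3.625 − 1.25 = 2.375 → r_n = 109.7 kips.
  R_n,bearing = 2·79.22 + 8·109.7 = 1036 kips → 1036 / 2 = 518 kips.
Bolt shear governs: 338 kips.

338 kips (bolt shear governs)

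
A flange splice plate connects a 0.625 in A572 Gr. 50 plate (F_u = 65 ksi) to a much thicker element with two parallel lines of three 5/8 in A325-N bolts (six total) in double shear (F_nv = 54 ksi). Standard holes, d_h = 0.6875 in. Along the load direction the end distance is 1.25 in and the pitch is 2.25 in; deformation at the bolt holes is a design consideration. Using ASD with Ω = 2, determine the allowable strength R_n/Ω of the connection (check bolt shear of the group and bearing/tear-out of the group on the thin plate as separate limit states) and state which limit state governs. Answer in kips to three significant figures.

Bolt shear: A_b = π·0.625²/4 = 0.3068 in²; R_n = 54 × 0.3068 × 6 × 2 = 198.8 kips → 198.8 / 2 = 99.4 kips.
Bearing (1.2 l_c t F_u ≤ 2.4 d t F_u): upper limit = 2.4·0.625·0.625·65 = 60.94 kips.
  Edge l_c = 1.25 − 0.6875/2 = 0.9062 → r_n = 44.18 kips; interior l_c = 2.25 − 0.6875 = 1.562 → r_n = 60.94 kips.
  R_n,bearing = 2·44.18 + 4·60.94 = 332.1 kips → 332.1 / 2 = 166 kips.
Bolt shear governs: 99.4 kips.

99.4 kips (bolt shear governs)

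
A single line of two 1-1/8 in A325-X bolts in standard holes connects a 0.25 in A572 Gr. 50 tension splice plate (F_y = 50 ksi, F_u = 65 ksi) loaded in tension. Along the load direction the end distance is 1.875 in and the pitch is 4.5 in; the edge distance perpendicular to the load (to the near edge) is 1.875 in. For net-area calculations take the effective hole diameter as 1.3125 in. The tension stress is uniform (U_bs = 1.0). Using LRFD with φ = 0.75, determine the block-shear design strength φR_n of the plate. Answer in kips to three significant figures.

47.1 kips

Shear plane L_v = 1.875 + 1·4.5 = 6.375 in; A_gv = 6.375 × 0.25 = 1.594 in².
A_nv = (6.375 − 1.5·1.3125) × 0.25 = 1.102 in².
A_nt = (1.875 − 0.5·1.3125) × 0.25 = 0.3047 in².
0.6 F_u A_nv = 42.96 kips; 0.6 F_y A_gv = 47.81 kips → shear rupture governs the shear term.
R_n = 42.96 + 1.0 × 65 × 0.3047 = 62.77 kips.
Design strength φR_n = 0.75 × 62.77 = 47.1 kips.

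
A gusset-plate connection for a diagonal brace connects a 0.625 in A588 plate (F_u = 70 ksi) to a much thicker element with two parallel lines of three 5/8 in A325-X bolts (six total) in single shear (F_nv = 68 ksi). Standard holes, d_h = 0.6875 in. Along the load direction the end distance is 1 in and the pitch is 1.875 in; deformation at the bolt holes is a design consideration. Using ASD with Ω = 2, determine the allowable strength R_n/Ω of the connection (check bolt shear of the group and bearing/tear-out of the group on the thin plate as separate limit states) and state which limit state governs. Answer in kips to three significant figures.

62.6 kips (bolt shear governs)

Bolt shear: A_b = π·0.625²/4 = 0.3068 in²; R_n = 68 × 0.3068 × 6 × 1 = 125.2 kips → 125.2 / 2 = 62.6 kips.
Bearing (1.2 l_c t F_u ≤ 2.4 d t F_u): upper limit = 2.4·0.625·0.625·70 = 65.62 kips.
  Edge l_c = 1 − 0.6875/2 = 0.6562 → r_n = 34.45 kips; interior l_c = 1.875 − 0.6875 = 1.188 → r_n = 62.34 kips.
  R_n,bearing = 2·34.45 + 4·62.34 = 318.3 kips → 318.3 / 2 = 159 kips.
Bolt shear governs: 62.6 kips.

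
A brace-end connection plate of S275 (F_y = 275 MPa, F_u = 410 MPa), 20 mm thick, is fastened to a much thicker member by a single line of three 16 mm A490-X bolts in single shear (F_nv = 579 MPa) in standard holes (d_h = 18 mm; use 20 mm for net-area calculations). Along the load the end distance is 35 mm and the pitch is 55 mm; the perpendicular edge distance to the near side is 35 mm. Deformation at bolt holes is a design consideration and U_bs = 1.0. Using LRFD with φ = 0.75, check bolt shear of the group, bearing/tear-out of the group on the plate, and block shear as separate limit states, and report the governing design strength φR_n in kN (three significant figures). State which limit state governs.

Bolt shear: A_b = π·16²/4 = 201.1 mm²; R_n = 579 × 201.1 × 3 × 1 / 1000 = 349.2 kN → 0.75 × 349.2 = 262 kN.
Bearing: edge l_c = 26, r_n = 255.8 kN; interior l_c = 37, r_n = 314.9 kN; R_n = 255.8 + 2·314.9 = 885.6 kN → 664 kN.
Block shear: A_gv = 2900, A_nv = 1900, A_nt = 500 mm²; R_n = min(0.6F_uA_nv, 0.6F_yA_gv) + U_bs·F_u·A_nt = 672.4 kN → 504 kN.
Bolt shear governs: 262 kN.

262 kN (bolt shear governs)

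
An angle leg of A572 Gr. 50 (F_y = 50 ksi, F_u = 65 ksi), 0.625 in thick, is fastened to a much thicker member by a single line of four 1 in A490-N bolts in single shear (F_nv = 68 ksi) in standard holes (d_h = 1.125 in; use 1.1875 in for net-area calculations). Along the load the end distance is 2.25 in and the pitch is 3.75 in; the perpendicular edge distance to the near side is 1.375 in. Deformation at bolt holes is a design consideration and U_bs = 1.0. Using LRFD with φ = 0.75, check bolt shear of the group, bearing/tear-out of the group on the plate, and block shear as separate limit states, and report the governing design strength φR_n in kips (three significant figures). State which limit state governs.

160 kips (bolt shear governs)

Bolt shear: A_b = π·1²/4 = 0.7854 in²; R_n = 68 × 0.7854 × 4 × 1 = 213.6 kips → 0.75 × 213.6 = 160 kips.
Bearing: edge l_c = 1.688, r_n = 82.27 kips; interior l_c = 2.625, r_n = 97.5 kips; R_n = 82.27 + 3·97.5 = 374.8 kips → 281 kips.
Block shear: A_gv = 8.438, A_nv = 5.84, A_nt = 0.4883 in²; R_n = min(0.6F_uA_nv, 0.6F_yA_gv) + U_bs·F_u·A_nt = 259.5 kips → 195 kips.
Bolt shear governs: 160 kips.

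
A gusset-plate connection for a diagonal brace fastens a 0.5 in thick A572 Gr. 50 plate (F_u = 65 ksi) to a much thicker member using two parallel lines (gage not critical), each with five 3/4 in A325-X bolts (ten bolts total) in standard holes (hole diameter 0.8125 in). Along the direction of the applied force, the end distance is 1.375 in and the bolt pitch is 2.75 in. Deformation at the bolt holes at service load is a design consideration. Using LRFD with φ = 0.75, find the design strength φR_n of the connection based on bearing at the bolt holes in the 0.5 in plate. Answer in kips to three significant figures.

Per bolt r_n = 1.2 l_c t F_u ≤ 2.4 d t F_u; upper limit = 2.4 × 0.75 × 0.5 × 65 = 58.5 kips.
Edge bolt: l_c = 1.375 − 0.8125/2 = 0.9688 in → 1.2 × 0.9688 × 0.5 × 65 = 37.78 → r_n = 37.78 kips.
Interior bolts: l_c = 2.75 − 0.8125 = 1.938 in → 1.2 × 1.938 × 0.5 × 65 = 75.56 → r_n = 58.5 kips.
R_n = 2 × 37.78 + 8 × 58.5 = 543.6 kips.
Design strength φR_n = 0.75 × 543.6 = 408 kips.

408 kips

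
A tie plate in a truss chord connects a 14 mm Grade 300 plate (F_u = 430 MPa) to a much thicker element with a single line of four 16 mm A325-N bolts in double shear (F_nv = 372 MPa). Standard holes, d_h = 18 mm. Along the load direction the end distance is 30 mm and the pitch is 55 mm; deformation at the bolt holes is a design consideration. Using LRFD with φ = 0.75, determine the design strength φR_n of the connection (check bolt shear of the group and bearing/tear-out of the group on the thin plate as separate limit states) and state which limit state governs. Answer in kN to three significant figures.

449 kN (bolt shear governs)

Bolt shear: A_b = π·16²/4 = 201.1 mm²; R_n = 372 × 201.1 × 4 × 2 / 1000 = 598.4 kN → 0.75 × 598.4 = 449 kN.
Bearing (1.2 l_c t F_u ≤ 2.4 d t F_u): upper limit = 2.4·16·14·430 / 1000 = 231.2 kN.
  Edge l_c = 30 − 18/2 = 21 → r_n = 151.7 kN; interior l_c = 55 − 18 = 37 → r_n = 231.2 kN.
  R_n,bearing = 1·151.7 + 3·231.2 = 845.2 kN → 0.75 × 845.2 = 634 kN.
Bolt shear governs: 449 kN.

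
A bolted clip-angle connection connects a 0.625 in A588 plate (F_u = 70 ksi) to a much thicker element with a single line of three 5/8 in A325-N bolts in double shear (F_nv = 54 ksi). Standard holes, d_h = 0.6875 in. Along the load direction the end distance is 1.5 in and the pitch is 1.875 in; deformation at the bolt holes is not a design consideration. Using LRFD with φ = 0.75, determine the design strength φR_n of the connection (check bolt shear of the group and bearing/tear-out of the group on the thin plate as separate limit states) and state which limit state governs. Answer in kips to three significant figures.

Bolt shear: A_b = π·0.625²/4 = 0.3068 in²; R_n = 54 × 0.3068 × 3 × 2 = 99.4 kips → 0.75 × 99.4 = 74.6 kips.
Bearing (1.5 l_c t F_u ≤ 3.0 d t F_u): upper limit = 3.0·0.625·0.625·70 = 82.03 kips.
  Edge l_c = 1.5 − 0.6875/2 = 1.156 → r_n = 75.88 kips; interior l_c = 1.875 − 0.6875 = 1.188 → r_n = 77.93 kips.
  R_n,bearing = 1·75.88 + 2·77.93 = 231.7 kips → 0.75 × 231.7 = 174 kips.
Bolt shear governs: 74.6 kips.

74.6 kips (bolt shear governs)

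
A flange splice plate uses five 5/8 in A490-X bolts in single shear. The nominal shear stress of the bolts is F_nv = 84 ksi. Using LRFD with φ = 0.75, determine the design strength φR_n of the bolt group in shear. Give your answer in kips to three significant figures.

96.6 kips

A_b = π × 0.625² / 4 = 0.3068 in².
R_n = F_nv · A_b · n · n_s = 84 × 0.3068 × 5 × 1 = 128.9 kips.
Design strength φR_n = 0.75 × 128.9 = 96.6 kips.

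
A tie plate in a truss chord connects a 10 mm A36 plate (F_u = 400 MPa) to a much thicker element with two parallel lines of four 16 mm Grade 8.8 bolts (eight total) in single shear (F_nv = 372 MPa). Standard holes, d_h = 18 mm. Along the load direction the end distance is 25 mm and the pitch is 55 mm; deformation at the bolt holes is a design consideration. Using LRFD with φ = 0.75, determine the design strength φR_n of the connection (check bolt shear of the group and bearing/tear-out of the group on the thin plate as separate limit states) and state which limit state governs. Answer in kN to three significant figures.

Bolt shear: A_b = π·16²/4 = 201.1 mm²; R_n = 372 × 201.1 × 8 × 1 / 1000 = 598.4 kN → 0.75 × 598.4 = 449 kN.
Bearing (1.2 l_c t F_u ≤ 2.4 d t F_u): upper limit = 2.4·16·10·400 / 1000 = 153.6 kN.
  Edge l_c = 25 − 18/2 = 16 → r_n = 76.8 kN; interior l_c = 55 − 18 = 37 → r_n = 153.6 kN.
  R_n,bearing = 2·76.8 + 6·153.6 = 1075 kN → 0.75 × 1075 = 806 kN.
Bolt shear governs: 449 kN.

449 kN (bolt shear governs)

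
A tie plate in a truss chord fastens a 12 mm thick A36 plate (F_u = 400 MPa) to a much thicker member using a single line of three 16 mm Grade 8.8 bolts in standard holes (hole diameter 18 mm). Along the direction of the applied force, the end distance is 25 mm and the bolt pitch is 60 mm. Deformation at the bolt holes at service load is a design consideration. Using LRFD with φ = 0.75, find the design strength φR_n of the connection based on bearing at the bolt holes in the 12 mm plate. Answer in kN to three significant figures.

346 kN

Per bolt r_n = 1.2 l_c t F_u ≤ 2.4 d t F_u; upper limit = 2.4 × 16 × 12 × 400 / 1000 = 184.3 kN.
Edge bolt: l_c = 25 − 18/2 = 16 mm → 1.2 × 16 × 12 × 400 / 1000 = 92.16 → r_n = 92.16 kN.
Interior bolts: l_c = 60 − 18 = 42 mm → 1.2 × 42 × 12 × 400 / 1000 = 241.9 → r_n = 184.3 kN.
R_n = 1 × 92.16 + 2 × 184.3 = 460.8 kN.
Design strength φR_n = 0.75 × 460.8 = 346 kN.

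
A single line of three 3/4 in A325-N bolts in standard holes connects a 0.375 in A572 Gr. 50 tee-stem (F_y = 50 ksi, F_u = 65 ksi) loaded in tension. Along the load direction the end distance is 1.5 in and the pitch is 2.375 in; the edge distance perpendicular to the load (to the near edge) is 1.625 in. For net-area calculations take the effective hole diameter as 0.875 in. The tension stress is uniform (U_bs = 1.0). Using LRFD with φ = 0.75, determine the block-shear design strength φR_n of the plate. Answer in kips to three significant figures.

Shear plane L_v = 1.5 + 2·2.375 = 6.25 in; A_gv = 6.25 × 0.375 = 2.344 in².
A_nv = (6.25 − 2.5·0.875) × 0.375 = 1.523 in².
A_nt = (1.625 − 0.5·0.875) × 0.375 = 0.4453 in².
0.6 F_u A_nv = 59.41 kips; 0.6 F_y A_gv = 70.31 kips → shear rupture governs the shear term.
R_n = 59.41 + 1.0 × 65 × 0.4453 = 88.36 kips.
Design strength φR_n = 0.75 × 88.36 = 66.3 kips.

66.3 kips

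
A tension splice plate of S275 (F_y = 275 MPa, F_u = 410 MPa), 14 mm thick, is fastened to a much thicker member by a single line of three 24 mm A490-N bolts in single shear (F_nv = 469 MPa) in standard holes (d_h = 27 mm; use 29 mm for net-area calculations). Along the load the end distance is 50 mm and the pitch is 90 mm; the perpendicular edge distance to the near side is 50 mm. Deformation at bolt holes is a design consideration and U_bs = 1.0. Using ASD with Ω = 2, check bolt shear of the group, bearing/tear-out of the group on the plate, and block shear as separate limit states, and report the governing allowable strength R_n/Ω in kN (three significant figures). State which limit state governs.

Bolt shear: A_b = π·24²/4 = 452.4 mm²; R_n = 469 × 452.4 × 3 × 1 / 1000 = 636.5 kN → 636.5 / 2 = 318 kN.
Bearing: edge l_c = 36.5, r_n = 251.4 kN; interior l_c = 63, r_n = 330.6 kN; R_n = 251.4 + 2·330.6 = 912.7 kN → 456 kN.
Block shear: A_gv = 3220, A_nv = 2205, A_nt = 497 mm²; R_n = min(0.6F_uA_nv, 0.6F_yA_gv) + U_bs·F_u·A_nt = 735.1 kN → 368 kN.
Bolt shear governs: 318 kN.

318 kN (bolt shear governs)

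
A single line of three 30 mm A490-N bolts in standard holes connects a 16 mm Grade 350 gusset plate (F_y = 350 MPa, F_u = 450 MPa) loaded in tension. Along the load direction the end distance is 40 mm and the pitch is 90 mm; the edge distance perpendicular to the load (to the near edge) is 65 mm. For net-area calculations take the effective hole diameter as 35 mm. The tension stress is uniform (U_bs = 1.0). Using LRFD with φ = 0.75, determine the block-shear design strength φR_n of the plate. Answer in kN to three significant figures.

686 kN

Shear plane L_v = 40 + 2·90 = 220 mm; A_gv = 220 × 16 = 3520 mm².
A_nv = (220 − 2.5·35) × 16 = 2120 mm².
A_nt = (65 − 0.5·35) × 16 = 760 mm².
0.6 F_u A_nv = 572.4 kN; 0.6 F_y A_gv = 739.2 kN → shear rupture governs the shear term.
R_n = 572.4 + 1.0 × 450 × 760 / 1000 = 914.4 kN.
Design strength φR_n = 0.75 × 914.4 = 686 kN.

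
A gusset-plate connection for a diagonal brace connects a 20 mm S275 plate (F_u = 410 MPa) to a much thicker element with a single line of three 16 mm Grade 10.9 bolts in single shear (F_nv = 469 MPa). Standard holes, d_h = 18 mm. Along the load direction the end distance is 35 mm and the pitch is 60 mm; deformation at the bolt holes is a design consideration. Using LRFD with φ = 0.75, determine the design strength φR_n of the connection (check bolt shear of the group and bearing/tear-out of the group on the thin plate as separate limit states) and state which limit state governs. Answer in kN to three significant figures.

212 kN (bolt shear governs)

Bolt shear: A_b = π·16²/4 = 201.1 mm²; R_n = 469 × 201.1 × 3 × 1 / 1000 = 282.9 kN → 0.75 × 282.9 = 212 kN.
Bearing (1.2 l_c t F_u ≤ 2.4 d t F_u): upper limit = 2.4·16·20·410 / 1000 = 314.9 kN.
  Edge l_c = 35 − 18/2 = 26 → r_n = 255.8 kN; interior l_c = 60 − 18 = 42 → r_n = 314.9 kN.
  R_n,bearing = 1·255.8 + 2·314.9 = 885.6 kN → 0.75 × 885.6 = 664 kN.
Bolt shear governs: 212 kN.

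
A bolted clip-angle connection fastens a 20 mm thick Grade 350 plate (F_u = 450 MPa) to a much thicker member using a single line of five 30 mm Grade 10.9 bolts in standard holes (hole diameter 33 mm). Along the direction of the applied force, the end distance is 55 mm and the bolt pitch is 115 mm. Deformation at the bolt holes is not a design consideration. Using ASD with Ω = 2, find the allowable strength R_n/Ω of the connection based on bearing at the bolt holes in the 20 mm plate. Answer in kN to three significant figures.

1880 kN

Per bolt r_n = 1.5 l_c t F_u ≤ 3.0 d t F_u; upper limit = 3.0 × 30 × 20 × 450 / 1000 = 810 kN.
Edge bolt: l_c = 55 − 33/2 = 38.5 mm → 1.5 × 38.5 × 20 × 450 / 1000 = 519.8 → r_n = 519.8 kN.
Interior bolts: l_c = 115 − 33 = 82 mm → 1.5 × 82 × 20 × 450 / 1000 = 1107 → r_n = 810 kN.
R_n = 1 × 519.8 + 4 × 810 = 3760 kN.
Allowable strength R_n/Ω = 3760 / 2 = 1880 kN.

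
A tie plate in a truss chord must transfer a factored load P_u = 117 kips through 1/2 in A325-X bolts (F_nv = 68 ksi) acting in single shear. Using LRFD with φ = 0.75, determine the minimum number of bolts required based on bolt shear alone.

A_b = π·0.5²/4 = 0.1963 in².
Per-bolt design strength φR_n = 0.75 × 68 × 0.1963 × 1 = 10.01 kips.
n ≥ 117 / 10.01 = 11.68 → use 12 bolts.

12 bolts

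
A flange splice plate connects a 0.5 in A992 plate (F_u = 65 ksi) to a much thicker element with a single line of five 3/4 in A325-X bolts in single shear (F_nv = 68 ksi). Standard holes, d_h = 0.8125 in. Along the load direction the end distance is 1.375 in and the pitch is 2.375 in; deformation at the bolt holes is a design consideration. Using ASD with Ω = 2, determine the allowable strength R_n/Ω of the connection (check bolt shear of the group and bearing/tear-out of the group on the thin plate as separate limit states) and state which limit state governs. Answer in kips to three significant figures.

Bolt shear: A_b = π·0.75²/4 = 0.4418 in²; R_n = 68 × 0.4418 × 5 × 1 = 150.2 kips → 150.2 / 2 = 75.1 kips.
Bearing (1.2 l_c t F_u ≤ 2.4 d t F_u): upper limit = 2.4·0.75·0.5·65 = 58.5 kips.
  Edge l_c = 1.375 − 0.8125/2 = 0.9688 → r_n = 37.78 kips; interior l_c = 2.375 − 0.8125 = 1.562 → r_n = 58.5 kips.
  R_n,bearing = 1·37.78 + 4·58.5 = 271.8 kips → 271.8 / 2 = 136 kips.
Bolt shear governs: 75.1 kips.

75.1 kips (bolt shear governs)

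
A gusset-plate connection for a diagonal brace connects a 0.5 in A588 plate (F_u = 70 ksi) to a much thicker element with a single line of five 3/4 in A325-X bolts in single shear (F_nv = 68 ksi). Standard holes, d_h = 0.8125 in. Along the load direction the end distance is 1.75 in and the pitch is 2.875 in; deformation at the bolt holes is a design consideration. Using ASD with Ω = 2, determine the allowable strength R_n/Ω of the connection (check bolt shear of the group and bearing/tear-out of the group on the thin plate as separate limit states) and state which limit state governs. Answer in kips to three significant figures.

Bolt shear: A_b = π·0.75²/4 = 0.4418 in²; R_n = 68 × 0.4418 × 5 × 1 = 150.2 kips → 150.2 / 2 = 75.1 kips.
Bearing (1.2 l_c t F_u ≤ 2.4 d t F_u): upper limit = 2.4·0.75·0.5·70 = 63 kips.
  Edge l_c = 1.75 − 0.8125/2 = 1.344 → r_n = 56.44 kips; interior l_c = 2.875 − 0.8125 = 2.062 → r_n = 63 kips.
  R_n,bearing = 1·56.44 + 4·63 = 308.4 kips → 308.4 / 2 = 154 kips.
Bolt shear governs: 75.1 kips.

75.1 kips (bolt shear governs)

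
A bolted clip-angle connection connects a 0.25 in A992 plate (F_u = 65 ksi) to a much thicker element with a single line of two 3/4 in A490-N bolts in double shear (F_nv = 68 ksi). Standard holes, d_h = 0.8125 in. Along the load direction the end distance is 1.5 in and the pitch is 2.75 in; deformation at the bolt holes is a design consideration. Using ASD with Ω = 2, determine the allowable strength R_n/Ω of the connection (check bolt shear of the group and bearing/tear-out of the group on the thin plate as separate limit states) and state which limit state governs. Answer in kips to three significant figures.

Bolt shear: A_b = π·0.75²/4 = 0.4418 in²; R_n = 68 × 0.4418 × 2 × 2 = 120.2 kips → 120.2 / 2 = 60.1 kips.
Bearing (1.2 l_c t F_u ≤ 2.4 d t F_u): upper limit = 2.4·0.75·0.25·65 = 29.25 kips.
  Edge l_c = 1.5 − 0.8125/2 = 1.094 → r_n = 21.33 kips; interior l_c = 2.75 − 0.8125 = 1.938 → r_n = 29.25 kips.
  R_n,bearing = 1·21.33 + 1·29.25 = 50.58 kips → 50.58 / 2 = 25.3 kips.
Bearing governs: 25.3 kips.

25.3 kips (bearing governs)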